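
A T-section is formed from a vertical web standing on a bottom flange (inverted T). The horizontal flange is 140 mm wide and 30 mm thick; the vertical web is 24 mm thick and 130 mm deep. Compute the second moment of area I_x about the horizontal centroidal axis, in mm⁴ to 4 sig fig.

I_x ≈ 1.617 × 10⁷ mm⁴

Split into non-overlapping primitives; take the origin at the lower-left of the bounding box.
Flange: 140 × 30, A = 4 200 mm², y = 15 mm, Ī = 315 000 mm⁴.
Web: 24 × 130, A = 3 120 mm², y = 95 mm, Ī = 4 394 000 mm⁴.
Centroid: ȳ = ΣA·y / ΣA = 49.0984 mm.
Transfer each piece to the horizontal centroidal axis using Ī + A·d² with d = y − 49.0984:
  flange: d = -34.0984 mm → contributes +5 198 332 mm⁴
  web: d = 45.9016 mm → contributes +10 967 717 mm⁴
Total I = 16 166 049 mm⁴.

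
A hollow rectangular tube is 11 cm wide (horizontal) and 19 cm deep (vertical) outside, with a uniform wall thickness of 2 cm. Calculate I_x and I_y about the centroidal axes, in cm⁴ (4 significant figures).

Treat the section as a set of non-overlapping primitives; coordinates are from the bounding-box lower-left.
Outer rectangle: 11 × 19, A = 209 cm², y = 9.5 cm, Ī = 6287.42 cm⁴.
Inner void (subtracted): 7 × 15, A = 105 cm², y = 9.5 cm, Ī = 1968.75 cm⁴.
By symmetry the centroid is at mid-height, ȳ = 9.5 cm.
All pieces are centred on the centroidal x-axis, so I = ΣĪ (holes subtracted) = 4318.67 cm⁴.
Repeating about the centroidal y-axis gives I_y = 1678.67 cm⁴.

I_x ≈ 4319 cm⁴, I_y ≈ 1679 cm⁴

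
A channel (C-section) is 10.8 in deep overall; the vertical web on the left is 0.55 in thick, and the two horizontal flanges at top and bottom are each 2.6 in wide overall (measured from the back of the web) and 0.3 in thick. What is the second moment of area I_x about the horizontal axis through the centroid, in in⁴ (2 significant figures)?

I_x ≈ 92 in⁴

Split into non-overlapping primitives; take the origin at the lower-left of the bounding box.
Web: 0.55 × 10.8, A = 5.94 in², y = 5.4 in, Ī = 57.74 in⁴.
Top flange (beyond web): 2.05 × 0.3, A = 0.615 in², y = 10.65 in, Ī = 0.004613 in⁴.
Bottom flange (beyond web): 2.05 × 0.3, A = 0.615 in², y = 0.15 in, Ī = 0.004613 in⁴.
By symmetry the centroid is at mid-height, ȳ = 5.4 in.
Transfer each piece to the horizontal axis through the centroid using Ī + A·d² with d = y − 5.4:
  web: d = 0 in → contributes +57.74 in⁴
  top flange (beyond web): d = 5.25 in → contributes +16.96 in⁴
  bottom flange (beyond web): d = -5.25 in → contributes +16.96 in⁴
Total I = 91.65 in⁴.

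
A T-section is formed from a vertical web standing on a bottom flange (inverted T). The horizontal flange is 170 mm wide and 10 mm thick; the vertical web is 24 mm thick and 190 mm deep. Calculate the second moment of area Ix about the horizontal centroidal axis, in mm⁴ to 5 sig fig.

Ix ≈ 2.6116 × 10⁷ mm⁴

Break the section into simple shapes (no overlaps), measuring from the bottom-left corner of the bounding box.
Flange: 170 × 10, A = 1 700 mm², y = 5 mm, Ī = 14166.67 mm⁴.
Web: 24 × 190, A = 4 560 mm², y = 105 mm, Ī = 13 718 000 mm⁴.
Centroid: ȳ = ΣA·y / ΣA = 77.84345 mm.
Transfer each piece to the horizontal centroidal axis using Ī + A·d² with d = y − 77.84345:
  flange: d = -72.84345 mm → contributes +9 034 653 mm⁴
  web: d = 27.15655 mm → contributes +17 080 901 mm⁴
Total I = 26 115 553 mm⁴.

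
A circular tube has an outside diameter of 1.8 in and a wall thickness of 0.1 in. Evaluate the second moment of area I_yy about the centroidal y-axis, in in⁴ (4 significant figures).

I_yy ≈ 0.1936 in⁴

Decompose the section into non-overlapping parts with the origin at the bottom-left of its bounding rectangle.
Outer circle: ⌀1.8, A = 2.54469 in², x = 0.9 in, Ī = 0.5153 in⁴.
Bore (subtracted): ⌀1.6, A = 2.01062 in², x = 0.9 in, Ī = 0.321699 in⁴.
By symmetry the centroid is at mid-width, x̄ = 0.9 in.
All pieces are centred on the centroidal y-axis, so I = ΣĪ (holes subtracted) = 0.193601 in⁴.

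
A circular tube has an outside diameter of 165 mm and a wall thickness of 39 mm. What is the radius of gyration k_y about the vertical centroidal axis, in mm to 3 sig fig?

Decompose the section into non-overlapping parts with the origin at the bottom-left of its bounding rectangle.
Outer circle: ⌀165, A = 21 382 mm², x = 82.5 mm, Ī = 36 383 601 mm⁴.
Bore (subtracted): ⌀87, A = 5944.7 mm², x = 82.5 mm, Ī = 2 812 205 mm⁴.
By symmetry the centroid is at mid-width, x̄ = 82.5 mm.
All pieces are centred on the vertical centroidal axis, so I = ΣĪ (holes subtracted) = 33 571 396 mm⁴.
Radius of gyration: k = √(I/A) = √(33 571 396 / 15 438) = 46.633 mm.

k_y ≈ 46.6 mm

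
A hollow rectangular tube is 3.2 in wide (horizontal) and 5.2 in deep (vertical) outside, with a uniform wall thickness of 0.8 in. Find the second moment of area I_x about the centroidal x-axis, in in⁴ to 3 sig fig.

Split into non-overlapping primitives; take the origin at the lower-left of the bounding box.
Outer rectangle: 3.2 × 5.2, A = 16.64 in², y = 2.6 in, Ī = 37.495 in⁴.
Inner void (subtracted): 1.6 × 3.6, A = 5.76 in², y = 2.6 in, Ī = 6.2208 in⁴.
By symmetry the centroid is at mid-height, ȳ = 2.6 in.
All pieces are centred on the centroidal x-axis, so I = ΣĪ (holes subtracted) = 31.275 in⁴.

I_x ≈ 31.3 in⁴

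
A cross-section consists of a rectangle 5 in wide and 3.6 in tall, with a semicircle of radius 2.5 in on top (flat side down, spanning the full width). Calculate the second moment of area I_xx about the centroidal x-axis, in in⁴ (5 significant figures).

I_xx ≈ 75.727 in⁴

Split into non-overlapping primitives; take the origin at the lower-left of the bounding box.
Rectangular body: 5 × 3.6, A = 18 in², y = 1.8 in, Ī = 19.44 in⁴.
Semicircular cap: semicircle r = 2.5, A = 9.817477 in², y = 4.661033 in, Ī = 4.287381 in⁴.
Centroid: ȳ = ΣA·y / ΣA = 2.809729 in.
Transfer each piece to the centroidal x-axis using Ī + A·d² with d = y − 2.809729:
  rectangular body: d = -1.009729 in → contributes +37.79196 in⁴
  semicircular cap: d = 1.851304 in → contributes +37.93506 in⁴
Total I = 75.72703 in⁴.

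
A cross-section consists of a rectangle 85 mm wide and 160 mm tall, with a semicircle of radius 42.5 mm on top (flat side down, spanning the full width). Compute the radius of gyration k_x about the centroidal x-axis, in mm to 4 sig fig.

k_x ≈ 56.21 mm

Split into non-overlapping primitives; take the origin at the lower-left of the bounding box.
Rectangular body: 85 × 160, A = 13 600 mm², y = 80 mm, Ī = 29 013 333 mm⁴.
Semicircular cap: semicircle r = 42.5, A = 2837.25 mm², y = 178.038 mm, Ī = 358 086 mm⁴.
Centroid: ȳ = ΣA·y / ΣA = 96.9224 mm.
Transfer each piece to the centroidal x-axis using Ī + A·d² with d = y − 96.9224:
  rectangular body: d = -16.9224 mm → contributes +32 907 917 mm⁴
  semicircular cap: d = 81.1152 mm → contributes +19 026 275 mm⁴
Total I = 51 934 192 mm⁴.
Radius of gyration: k = √(I/A) = √(51 934 192 / 16437.3) = 56.2098 mm.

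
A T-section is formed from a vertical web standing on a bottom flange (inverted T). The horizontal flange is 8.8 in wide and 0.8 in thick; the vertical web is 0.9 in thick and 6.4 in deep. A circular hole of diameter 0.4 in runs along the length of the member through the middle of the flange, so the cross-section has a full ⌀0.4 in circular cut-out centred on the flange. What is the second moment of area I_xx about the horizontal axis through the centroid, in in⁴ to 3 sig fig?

I_xx ≈ 60.8 in⁴

Break the section into simple shapes (no overlaps), measuring from the bottom-left corner of the bounding box.
Flange: 8.8 × 0.8, A = 7.04 in², y = 0.4 in, Ī = 0.37547 in⁴.
Web: 0.9 × 6.4, A = 5.76 in², y = 4 in, Ī = 19.661 in⁴.
Hole (subtracted): ⌀0.4, A = 0.12566 in², y = 0.4 in, Ī = 0.0012566 in⁴.
Centroid: ȳ = ΣA·y / ΣA = 2.0361 in.
Transfer each piece to the horizontal axis through the centroid using Ī + A·d² with d = y − 2.0361:
  flange: d = -1.6361 in → contributes +19.219 in⁴
  web: d = 1.9639 in → contributes +41.877 in⁴
  hole: d = -1.6361 in → contributes −0.33762 in⁴
Total I = 60.759 in⁴.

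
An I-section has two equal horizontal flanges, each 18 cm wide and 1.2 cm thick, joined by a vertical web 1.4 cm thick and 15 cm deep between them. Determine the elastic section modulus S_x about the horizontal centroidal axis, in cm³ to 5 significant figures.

S_x ≈ 371.64 cm³

Treat the section as a set of non-overlapping primitives; coordinates are from the bounding-box lower-left.
Bottom flange: 18 × 1.2, A = 21.6 cm², y = 0.6 cm, Ī = 2.592 cm⁴.
Web: 1.4 × 15, A = 21 cm², y = 8.7 cm, Ī = 393.75 cm⁴.
Top flange: 18 × 1.2, A = 21.6 cm², y = 16.8 cm, Ī = 2.592 cm⁴.
By symmetry the centroid is at mid-height, ȳ = 8.7 cm.
Transfer each piece to the horizontal centroidal axis using Ī + A·d² with d = y − 8.7:
  bottom flange: d = -8.1 cm → contributes +1419.768 cm⁴
  web: d = 0 cm → contributes +393.75 cm⁴
  top flange: d = 8.1 cm → contributes +1419.768 cm⁴
Total I = 3233.286 cm⁴.
Extreme fibre distance c = 8.7 cm; S = I/c = 371.6421 cm³.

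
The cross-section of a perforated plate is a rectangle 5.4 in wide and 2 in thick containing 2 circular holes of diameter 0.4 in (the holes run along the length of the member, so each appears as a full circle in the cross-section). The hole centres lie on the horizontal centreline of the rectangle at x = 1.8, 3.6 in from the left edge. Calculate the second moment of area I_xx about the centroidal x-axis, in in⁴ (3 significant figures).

I_xx ≈ 3.60 in⁴

Break the section into simple shapes (no overlaps), measuring from the bottom-left corner of the bounding box.
Plate: 5.4 × 2, A = 10.8 in², y = 1 in, Ī = 3.6 in⁴.
Hole 1 (subtracted): ⌀0.4, A = 0.12566 in², y = 1 in, Ī = 0.0012566 in⁴.
Hole 2 (subtracted): ⌀0.4, A = 0.12566 in², y = 1 in, Ī = 0.0012566 in⁴.
By symmetry the centroid is at mid-height, ȳ = 1 in.
All pieces are centred on the centroidal x-axis, so I = ΣĪ (holes subtracted) = 3.5975 in⁴.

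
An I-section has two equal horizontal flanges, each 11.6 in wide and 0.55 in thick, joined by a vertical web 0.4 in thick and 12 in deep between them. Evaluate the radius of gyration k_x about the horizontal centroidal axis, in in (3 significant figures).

k_x ≈ 5.65 in

Decompose the section into non-overlapping parts with the origin at the bottom-left of its bounding rectangle.
Bottom flange: 11.6 × 0.55, A = 6.38 in², y = 0.275 in, Ī = 0.16083 in⁴.
Web: 0.4 × 12, A = 4.8 in², y = 6.55 in, Ī = 57.6 in⁴.
Top flange: 11.6 × 0.55, A = 6.38 in², y = 12.825 in, Ī = 0.16083 in⁴.
By symmetry the centroid is at mid-height, ȳ = 6.55 in.
Transfer each piece to the horizontal centroidal axis using Ī + A·d² with d = y − 6.55:
  bottom flange: d = -6.275 in → contributes +251.38 in⁴
  web: d = 0 in → contributes +57.6 in⁴
  top flange: d = 6.275 in → contributes +251.38 in⁴
Total I = 560.35 in⁴.
Radius of gyration: k = √(I/A) = √(560.35 / 17.56) = 5.649 in.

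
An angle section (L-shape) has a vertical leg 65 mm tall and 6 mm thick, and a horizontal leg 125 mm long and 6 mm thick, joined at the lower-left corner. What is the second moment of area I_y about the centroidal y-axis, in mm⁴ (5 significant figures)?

Split into non-overlapping primitives; take the origin at the lower-left of the bounding box.
Vertical leg: 6 × 65, A = 390 mm², x = 3 mm, Ī = 1 170 mm⁴.
Horizontal leg (remainder): 119 × 6, A = 714 mm², x = 65.5 mm, Ī = 842579.5 mm⁴.
Centroid: x̄ = ΣA·x / ΣA = 43.4212 mm.
Transfer each piece to the centroidal y-axis using Ī + A·d² with d = x − 43.4212:
  vertical leg: d = -40.4212 mm → contributes +638380.5 mm⁴
  horizontal leg (remainder): d = 22.0788 mm → contributes +1 190 636 mm⁴
Total I = 1 829 016 mm⁴.

I_y ≈ 1.8290 × 10⁶ mm⁴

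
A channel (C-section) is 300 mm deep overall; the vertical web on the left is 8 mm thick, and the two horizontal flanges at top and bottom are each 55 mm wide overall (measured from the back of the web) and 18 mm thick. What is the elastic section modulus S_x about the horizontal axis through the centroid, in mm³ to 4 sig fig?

Split into non-overlapping primitives; take the origin at the lower-left of the bounding box.
Web: 8 × 300, A = 2 400 mm², y = 150 mm, Ī = 18 000 000 mm⁴.
Top flange (beyond web): 47 × 18, A = 846 mm², y = 291 mm, Ī = 22 842 mm⁴.
Bottom flange (beyond web): 47 × 18, A = 846 mm², y = 9 mm, Ī = 22 842 mm⁴.
By symmetry the centroid is at mid-height, ȳ = 150 mm.
Transfer each piece to the horizontal axis through the centroid using Ī + A·d² with d = y − 150:
  web: d = 0 mm → contributes +18 000 000 mm⁴
  top flange (beyond web): d = 141 mm → contributes +16 842 168 mm⁴
  bottom flange (beyond web): d = -141 mm → contributes +16 842 168 mm⁴
Total I = 51 684 336 mm⁴.
Extreme fibre distance c = 150 mm; S = I/c = 344 562 mm³.

S_x ≈ 3.446 × 10⁵ mm³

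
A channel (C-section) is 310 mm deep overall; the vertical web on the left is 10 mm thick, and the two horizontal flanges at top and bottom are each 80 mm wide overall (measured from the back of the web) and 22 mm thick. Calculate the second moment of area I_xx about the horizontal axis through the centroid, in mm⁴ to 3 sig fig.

Split into non-overlapping primitives; take the origin at the lower-left of the bounding box.
Web: 10 × 310, A = 3 100 mm², y = 155 mm, Ī = 24 825 833 mm⁴.
Top flange (beyond web): 70 × 22, A = 1 540 mm², y = 299 mm, Ī = 62 113 mm⁴.
Bottom flange (beyond web): 70 × 22, A = 1 540 mm², y = 11 mm, Ī = 62 113 mm⁴.
By symmetry the centroid is at mid-height, ȳ = 155 mm.
Transfer each piece to the horizontal axis through the centroid using Ī + A·d² with d = y − 155:
  web: d = 0 mm → contributes +24 825 833 mm⁴
  top flange (beyond web): d = 144 mm → contributes +31 995 553 mm⁴
  bottom flange (beyond web): d = -144 mm → contributes +31 995 553 mm⁴
Total I = 88 816 940 mm⁴.

I_xx ≈ 8.88 × 10⁷ mm⁴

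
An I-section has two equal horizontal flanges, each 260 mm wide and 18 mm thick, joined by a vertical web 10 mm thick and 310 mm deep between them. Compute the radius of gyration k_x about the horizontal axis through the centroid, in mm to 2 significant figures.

Split into non-overlapping primitives; take the origin at the lower-left of the bounding box.
Bottom flange: 260 × 18, A = 4 680 mm², y = 9 mm, Ī = 126 360 mm⁴.
Web: 10 × 310, A = 3 100 mm², y = 173 mm, Ī = 24 825 833 mm⁴.
Top flange: 260 × 18, A = 4 680 mm², y = 337 mm, Ī = 126 360 mm⁴.
By symmetry the centroid is at mid-height, ȳ = 173 mm.
Transfer each piece to the horizontal axis through the centroid using Ī + A·d² with d = y − 173:
  bottom flange: d = -164 mm → contributes +125 999 640 mm⁴
  web: d = 0 mm → contributes +24 825 833 mm⁴
  top flange: d = 164 mm → contributes +125 999 640 mm⁴
Total I = 276 825 113 mm⁴.
Radius of gyration: k = √(I/A) = √(276 825 113 / 12 460) = 149.1 mm.

k_x ≈ 150 mm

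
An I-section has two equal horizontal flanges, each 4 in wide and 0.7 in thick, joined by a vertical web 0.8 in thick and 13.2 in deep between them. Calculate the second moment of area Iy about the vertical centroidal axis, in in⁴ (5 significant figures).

Break the section into simple shapes (no overlaps), measuring from the bottom-left corner of the bounding box.
Bottom flange: 4 × 0.7, A = 2.8 in², x = 2 in, Ī = 3.733333 in⁴.
Web: 0.8 × 13.2, A = 10.56 in², x = 2 in, Ī = 0.5632 in⁴.
Top flange: 4 × 0.7, A = 2.8 in², x = 2 in, Ī = 3.733333 in⁴.
By symmetry the centroid is at mid-width, x̄ = 2 in.
All pieces are centred on the vertical centroidal axis, so I = ΣĪ = 8.029867 in⁴.

Iy ≈ 8.0299 in⁴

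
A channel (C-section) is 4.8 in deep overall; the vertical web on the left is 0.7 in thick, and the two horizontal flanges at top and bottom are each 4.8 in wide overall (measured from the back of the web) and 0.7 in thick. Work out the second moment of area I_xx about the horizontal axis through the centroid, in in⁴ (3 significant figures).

I_xx ≈ 30.8 in⁴

Break the section into simple shapes (no overlaps), measuring from the bottom-left corner of the bounding box.
Web: 0.7 × 4.8, A = 3.36 in², y = 2.4 in, Ī = 6.4512 in⁴.
Top flange (beyond web): 4.1 × 0.7, A = 2.87 in², y = 4.45 in, Ī = 0.11719 in⁴.
Bottom flange (beyond web): 4.1 × 0.7, A = 2.87 in², y = 0.35 in, Ī = 0.11719 in⁴.
By symmetry the centroid is at mid-height, ȳ = 2.4 in.
Transfer each piece to the horizontal axis through the centroid using Ī + A·d² with d = y − 2.4:
  web: d = 0 in → contributes +6.4512 in⁴
  top flange (beyond web): d = 2.05 in → contributes +12.178 in⁴
  bottom flange (beyond web): d = -2.05 in → contributes +12.178 in⁴
Total I = 30.808 in⁴.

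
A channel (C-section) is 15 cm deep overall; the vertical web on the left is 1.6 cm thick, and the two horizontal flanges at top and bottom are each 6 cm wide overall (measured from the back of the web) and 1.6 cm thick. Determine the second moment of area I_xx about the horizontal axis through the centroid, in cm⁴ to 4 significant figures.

Decompose the section into non-overlapping parts with the origin at the bottom-left of its bounding rectangle.
Web: 1.6 × 15, A = 24 cm², y = 7.5 cm, Ī = 450 cm⁴.
Top flange (beyond web): 4.4 × 1.6, A = 7.04 cm², y = 14.2 cm, Ī = 1.50187 cm⁴.
Bottom flange (beyond web): 4.4 × 1.6, A = 7.04 cm², y = 0.8 cm, Ī = 1.50187 cm⁴.
By symmetry the centroid is at mid-height, ȳ = 7.5 cm.
Transfer each piece to the horizontal axis through the centroid using Ī + A·d² with d = y − 7.5:
  web: d = 0 cm → contributes +450 cm⁴
  top flange (beyond web): d = 6.7 cm → contributes +317.527 cm⁴
  bottom flange (beyond web): d = -6.7 cm → contributes +317.527 cm⁴
Total I = 1085.05 cm⁴.

I_xx ≈ 1085 cm⁴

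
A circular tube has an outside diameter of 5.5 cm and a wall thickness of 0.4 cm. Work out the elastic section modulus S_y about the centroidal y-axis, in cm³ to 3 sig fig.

S_y ≈ 7.62 cm³

Decompose the section into non-overlapping parts with the origin at the bottom-left of its bounding rectangle.
Outer circle: ⌀5.5, A = 23.758 cm², x = 2.75 cm, Ī = 44.918 cm⁴.
Bore (subtracted): ⌀4.7, A = 17.349 cm², x = 2.75 cm, Ī = 23.953 cm⁴.
By symmetry the centroid is at mid-width, x̄ = 2.75 cm.
All pieces are centred on the centroidal y-axis, so I = ΣĪ (holes subtracted) = 20.965 cm⁴.
Extreme fibre distance c = 2.75 cm; S = I/c = 7.6236 cm³.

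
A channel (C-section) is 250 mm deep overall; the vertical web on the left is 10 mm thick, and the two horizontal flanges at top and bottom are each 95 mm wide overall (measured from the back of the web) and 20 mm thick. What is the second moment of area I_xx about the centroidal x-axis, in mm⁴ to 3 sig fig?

Split into non-overlapping primitives; take the origin at the lower-left of the bounding box.
Web: 10 × 250, A = 2 500 mm², y = 125 mm, Ī = 13 020 833 mm⁴.
Top flange (beyond web): 85 × 20, A = 1 700 mm², y = 240 mm, Ī = 56 667 mm⁴.
Bottom flange (beyond web): 85 × 20, A = 1 700 mm², y = 10 mm, Ī = 56 667 mm⁴.
By symmetry the centroid is at mid-height, ȳ = 125 mm.
Transfer each piece to the centroidal x-axis using Ī + A·d² with d = y − 125:
  web: d = 0 mm → contributes +13 020 833 mm⁴
  top flange (beyond web): d = 115 mm → contributes +22 539 167 mm⁴
  bottom flange (beyond web): d = -115 mm → contributes +22 539 167 mm⁴
Total I = 58 099 167 mm⁴.

I_xx ≈ 5.81 × 10⁷ mm⁴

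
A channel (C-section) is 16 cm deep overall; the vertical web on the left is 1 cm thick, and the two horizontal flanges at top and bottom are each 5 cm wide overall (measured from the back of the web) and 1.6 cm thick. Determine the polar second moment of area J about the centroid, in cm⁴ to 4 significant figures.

Split into non-overlapping primitives; take the origin at the lower-left of the bounding box.
Web: 1 × 16, A = 16 cm², y = 8 cm, Ī = 341.333 cm⁴.
Top flange (beyond web): 4 × 1.6, A = 6.4 cm², y = 15.2 cm, Ī = 1.36533 cm⁴.
Bottom flange (beyond web): 4 × 1.6, A = 6.4 cm², y = 0.8 cm, Ī = 1.36533 cm⁴.
By symmetry the centroid is at mid-height, ȳ = 8 cm.
Transfer each piece to the centroidal x-axis using Ī + A·d² with d = y − 8:
  web: d = 0 cm → contributes +341.333 cm⁴
  top flange (beyond web): d = 7.2 cm → contributes +333.141 cm⁴
  bottom flange (beyond web): d = -7.2 cm → contributes +333.141 cm⁴
Total I = 1007.62 cm⁴.
For the y-axis: x̄ = 1.61111 cm.
Repeating about the centroidal y-axis gives I_y = 62.8444 cm⁴.
Polar second moment: J = I_x + I_y = 1070.46 cm⁴.

J ≈ 1070 cm⁴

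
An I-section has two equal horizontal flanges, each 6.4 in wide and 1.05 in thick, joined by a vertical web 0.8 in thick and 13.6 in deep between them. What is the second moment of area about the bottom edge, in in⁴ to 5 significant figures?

Decompose the section into non-overlapping parts with the origin at the bottom-left of its bounding rectangle.
Bottom flange: 6.4 × 1.05, A = 6.72 in², y = 0.525 in, Ī = 0.6174 in⁴.
Web: 0.8 × 13.6, A = 10.88 in², y = 7.85 in, Ī = 167.6971 in⁴.
Top flange: 6.4 × 1.05, A = 6.72 in², y = 15.175 in, Ī = 0.6174 in⁴.
Transfer each piece to the bottom edge using Ī + A·d² with d = y − 0:
  bottom flange: d = 0.525 in → contributes +2.4696 in⁴
  web: d = 7.85 in → contributes +838.1499 in⁴
  top flange: d = 15.175 in → contributes +1548.103 in⁴
Total I = 2388.723 in⁴.

I_base ≈ 2388.7 in⁴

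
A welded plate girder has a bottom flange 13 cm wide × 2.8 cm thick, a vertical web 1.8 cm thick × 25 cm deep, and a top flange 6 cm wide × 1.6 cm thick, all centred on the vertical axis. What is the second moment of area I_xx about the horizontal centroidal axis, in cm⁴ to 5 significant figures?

Break the section into simple shapes (no overlaps), measuring from the bottom-left corner of the bounding box.
Bottom plate: 13 × 2.8, A = 36.4 cm², y = 1.4 cm, Ī = 23.78133 cm⁴.
Web plate: 1.8 × 25, A = 45 cm², y = 15.3 cm, Ī = 2343.75 cm⁴.
Top plate: 6 × 1.6, A = 9.6 cm², y = 28.6 cm, Ī = 2.048 cm⁴.
Centroid: ȳ = ΣA·y / ΣA = 11.14308 cm.
Transfer each piece to the horizontal centroidal axis using Ī + A·d² with d = y − 11.14308:
  bottom plate: d = -9.743077 cm → contributes +3479.144 cm⁴
  web plate: d = 4.156923 cm → contributes +3121.35 cm⁴
  top plate: d = 17.45692 cm → contributes +2927.592 cm⁴
Total I = 9528.086 cm⁴.

I_xx ≈ 9528.1 cm⁴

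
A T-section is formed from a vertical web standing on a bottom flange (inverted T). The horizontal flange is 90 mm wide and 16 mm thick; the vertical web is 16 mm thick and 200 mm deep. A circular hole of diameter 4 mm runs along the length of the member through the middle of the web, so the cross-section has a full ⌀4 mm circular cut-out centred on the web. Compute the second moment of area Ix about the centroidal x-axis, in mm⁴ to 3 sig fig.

Ix ≈ 2.23 × 10⁷ mm⁴

Decompose the section into non-overlapping parts with the origin at the bottom-left of its bounding rectangle.
Flange: 90 × 16, A = 1 440 mm², y = 8 mm, Ī = 30 720 mm⁴.
Web: 16 × 200, A = 3 200 mm², y = 116 mm, Ī = 10 666 667 mm⁴.
Hole (subtracted): ⌀4, A = 12.566 mm², y = 116 mm, Ī = 12.566 mm⁴.
Centroid: ȳ = ΣA·y / ΣA = 82.392 mm.
Transfer each piece to the centroidal x-axis using Ī + A·d² with d = y − 82.392:
  flange: d = -74.392 mm → contributes +7 999 868 mm⁴
  web: d = 33.608 mm → contributes +14 281 115 mm⁴
  hole: d = 33.608 mm → contributes −14 206 mm⁴
Total I = 22 266 777 mm⁴.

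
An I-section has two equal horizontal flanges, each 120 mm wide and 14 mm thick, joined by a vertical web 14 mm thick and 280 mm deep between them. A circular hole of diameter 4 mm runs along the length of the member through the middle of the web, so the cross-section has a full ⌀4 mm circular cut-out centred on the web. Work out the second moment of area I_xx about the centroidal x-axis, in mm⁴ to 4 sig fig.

I_xx ≈ 9.827 × 10⁷ mm⁴

Break the section into simple shapes (no overlaps), measuring from the bottom-left corner of the bounding box.
Bottom flange: 120 × 14, A = 1 680 mm², y = 7 mm, Ī = 27 440 mm⁴.
Web: 14 × 280, A = 3 920 mm², y = 154 mm, Ī = 25 610 667 mm⁴.
Top flange: 120 × 14, A = 1 680 mm², y = 301 mm, Ī = 27 440 mm⁴.
Hole (subtracted): ⌀4, A = 12.5664 mm², y = 154 mm, Ī = 12.5664 mm⁴.
By symmetry the centroid is at mid-height, ȳ = 154 mm.
Transfer each piece to the centroidal x-axis using Ī + A·d² with d = y − 154:
  bottom flange: d = -147 mm → contributes +36 330 560 mm⁴
  web: d = 0 mm → contributes +25 610 667 mm⁴
  top flange: d = 147 mm → contributes +36 330 560 mm⁴
  hole: d = 0 mm → contributes −12.5664 mm⁴
Total I = 98 271 774 mm⁴.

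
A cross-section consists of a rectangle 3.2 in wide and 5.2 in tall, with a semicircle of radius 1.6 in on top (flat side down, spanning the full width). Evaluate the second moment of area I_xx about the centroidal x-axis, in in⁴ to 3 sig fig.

Split into non-overlapping primitives; take the origin at the lower-left of the bounding box.
Rectangular body: 3.2 × 5.2, A = 16.64 in², y = 2.6 in, Ī = 37.495 in⁴.
Semicircular cap: semicircle r = 1.6, A = 4.0212 in², y = 5.8791 in, Ī = 0.7193 in⁴.
Centroid: ȳ = ΣA·y / ΣA = 3.2382 in.
Transfer each piece to the centroidal x-axis using Ī + A·d² with d = y − 3.2382:
  rectangular body: d = -0.63819 in → contributes +44.273 in⁴
  semicircular cap: d = 2.6409 in → contributes +28.764 in⁴
Total I = 73.037 in⁴.

I_xx ≈ 73.0 in⁴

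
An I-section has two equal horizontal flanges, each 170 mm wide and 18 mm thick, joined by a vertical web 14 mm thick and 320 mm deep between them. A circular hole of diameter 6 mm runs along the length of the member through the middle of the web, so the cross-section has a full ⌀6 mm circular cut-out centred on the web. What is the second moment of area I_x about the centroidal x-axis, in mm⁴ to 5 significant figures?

I_x ≈ 2.1319 × 10⁸ mm⁴

Split into non-overlapping primitives; take the origin at the lower-left of the bounding box.
Bottom flange: 170 × 18, A = 3 060 mm², y = 9 mm, Ī = 82 620 mm⁴.
Web: 14 × 320, A = 4 480 mm², y = 178 mm, Ī = 38 229 333 mm⁴.
Top flange: 170 × 18, A = 3 060 mm², y = 347 mm, Ī = 82 620 mm⁴.
Hole (subtracted): ⌀6, A = 28.27433 mm², y = 178 mm, Ī = 63.61725 mm⁴.
By symmetry the centroid is at mid-height, ȳ = 178 mm.
Transfer each piece to the centroidal x-axis using Ī + A·d² with d = y − 178:
  bottom flange: d = -169 mm → contributes +87 479 280 mm⁴
  web: d = 0 mm → contributes +38 229 333 mm⁴
  top flange: d = 169 mm → contributes +87 479 280 mm⁴
  hole: d = 0 mm → contributes −63.61725 mm⁴
Total I = 213 187 830 mm⁴.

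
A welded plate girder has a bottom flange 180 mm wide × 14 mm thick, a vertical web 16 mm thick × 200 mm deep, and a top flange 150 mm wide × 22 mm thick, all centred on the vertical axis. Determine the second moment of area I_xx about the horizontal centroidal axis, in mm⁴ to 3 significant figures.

Treat the section as a set of non-overlapping primitives; coordinates are from the bounding-box lower-left.
Bottom plate: 180 × 14, A = 2 520 mm², y = 7 mm, Ī = 41 160 mm⁴.
Web plate: 16 × 200, A = 3 200 mm², y = 114 mm, Ī = 10 666 667 mm⁴.
Top plate: 150 × 22, A = 3 300 mm², y = 225 mm, Ī = 133 100 mm⁴.
Centroid: ȳ = ΣA·y / ΣA = 124.72 mm.
Transfer each piece to the horizontal centroidal axis using Ī + A·d² with d = y − 124.72:
  bottom plate: d = -117.72 mm → contributes +34 961 053 mm⁴
  web plate: d = -10.716 mm → contributes +11 034 144 mm⁴
  top plate: d = 100.28 mm → contributes +33 320 683 mm⁴
Total I = 79 315 880 mm⁴.

I_xx ≈ 7.93 × 10⁷ mm⁴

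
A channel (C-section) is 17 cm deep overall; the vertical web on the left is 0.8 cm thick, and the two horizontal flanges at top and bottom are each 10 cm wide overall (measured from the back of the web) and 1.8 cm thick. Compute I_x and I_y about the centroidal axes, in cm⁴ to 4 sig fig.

Split into non-overlapping primitives; take the origin at the lower-left of the bounding box.
Web: 0.8 × 17, A = 13.6 cm², y = 8.5 cm, Ī = 327.533 cm⁴.
Top flange (beyond web): 9.2 × 1.8, A = 16.56 cm², y = 16.1 cm, Ī = 4.4712 cm⁴.
Bottom flange (beyond web): 9.2 × 1.8, A = 16.56 cm², y = 0.9 cm, Ī = 4.4712 cm⁴.
By symmetry the centroid is at mid-height, ȳ = 8.5 cm.
Transfer each piece to the centroidal x-axis using Ī + A·d² with d = y − 8.5:
  web: d = 0 cm → contributes +327.533 cm⁴
  top flange (beyond web): d = 7.6 cm → contributes +960.977 cm⁴
  bottom flange (beyond web): d = -7.6 cm → contributes +960.977 cm⁴
Total I = 2249.49 cm⁴.
For the y-axis: x̄ = 3.94452 cm.
Repeating about the centroidal y-axis gives I_y = 475.359 cm⁴.

I_x ≈ 2249 cm⁴, I_y ≈ 475.4 cm⁴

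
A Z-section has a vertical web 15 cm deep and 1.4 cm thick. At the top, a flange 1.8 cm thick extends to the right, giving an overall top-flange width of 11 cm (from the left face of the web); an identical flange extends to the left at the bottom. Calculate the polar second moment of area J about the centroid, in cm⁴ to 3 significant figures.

Split into non-overlapping primitives; take the origin at the lower-left of the bounding box.
Web: 1.4 × 15, A = 21 cm², y = 7.5 cm, Ī = 393.75 cm⁴.
Top flange (beyond web): 9.6 × 1.8, A = 17.28 cm², y = 14.1 cm, Ī = 4.6656 cm⁴.
Bottom flange (beyond web): 9.6 × 1.8, A = 17.28 cm², y = 0.9 cm, Ī = 4.6656 cm⁴.
Centroid: ȳ = ΣA·y / ΣA = 7.5 cm.
Transfer each piece to the centroidal x-axis using Ī + A·d² with d = y − 7.5:
  web: d = 0 cm → contributes +393.75 cm⁴
  top flange (beyond web): d = 6.6 cm → contributes +757.38 cm⁴
  bottom flange (beyond web): d = -6.6 cm → contributes +757.38 cm⁴
Total I = 1908.5 cm⁴.
For the y-axis: x̄ = 10.3 cm.
Repeating about the centroidal y-axis gives I_y = 1314.3 cm⁴.
Polar second moment: J = I_x + I_y = 3222.8 cm⁴.

J ≈ 3220 cm⁴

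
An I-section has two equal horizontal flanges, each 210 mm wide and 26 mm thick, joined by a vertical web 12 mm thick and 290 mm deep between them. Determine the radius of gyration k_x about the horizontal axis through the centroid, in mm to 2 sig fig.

k_x ≈ 140 mm

Decompose the section into non-overlapping parts with the origin at the bottom-left of its bounding rectangle.
Bottom flange: 210 × 26, A = 5 460 mm², y = 13 mm, Ī = 307 580 mm⁴.
Web: 12 × 290, A = 3 480 mm², y = 171 mm, Ī = 24 389 000 mm⁴.
Top flange: 210 × 26, A = 5 460 mm², y = 329 mm, Ī = 307 580 mm⁴.
By symmetry the centroid is at mid-height, ȳ = 171 mm.
Transfer each piece to the horizontal axis through the centroid using Ī + A·d² with d = y − 171:
  bottom flange: d = -158 mm → contributes +136 611 020 mm⁴
  web: d = 0 mm → contributes +24 389 000 mm⁴
  top flange: d = 158 mm → contributes +136 611 020 mm⁴
Total I = 297 611 040 mm⁴.
Radius of gyration: k = √(I/A) = √(297 611 040 / 14 400) = 143.8 mm.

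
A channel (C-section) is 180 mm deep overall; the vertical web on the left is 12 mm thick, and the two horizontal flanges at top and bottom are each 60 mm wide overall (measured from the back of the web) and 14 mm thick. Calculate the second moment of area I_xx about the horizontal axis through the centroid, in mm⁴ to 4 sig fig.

I_xx ≈ 1.511 × 10⁷ mm⁴

Break the section into simple shapes (no overlaps), measuring from the bottom-left corner of the bounding box.
Web: 12 × 180, A = 2 160 mm², y = 90 mm, Ī = 5 832 000 mm⁴.
Top flange (beyond web): 48 × 14, A = 672 mm², y = 173 mm, Ī = 10 976 mm⁴.
Bottom flange (beyond web): 48 × 14, A = 672 mm², y = 7 mm, Ī = 10 976 mm⁴.
By symmetry the centroid is at mid-height, ȳ = 90 mm.
Transfer each piece to the horizontal axis through the centroid using Ī + A·d² with d = y − 90:
  web: d = 0 mm → contributes +5 832 000 mm⁴
  top flange (beyond web): d = 83 mm → contributes +4 640 384 mm⁴
  bottom flange (beyond web): d = -83 mm → contributes +4 640 384 mm⁴
Total I = 15 112 768 mm⁴.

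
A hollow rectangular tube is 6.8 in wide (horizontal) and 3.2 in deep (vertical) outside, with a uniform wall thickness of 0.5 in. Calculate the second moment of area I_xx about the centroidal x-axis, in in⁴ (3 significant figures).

I_xx ≈ 13.4 in⁴

Decompose the section into non-overlapping parts with the origin at the bottom-left of its bounding rectangle.
Outer rectangle: 6.8 × 3.2, A = 21.76 in², y = 1.6 in, Ī = 18.569 in⁴.
Inner void (subtracted): 5.8 × 2.2, A = 12.76 in², y = 1.6 in, Ī = 5.1465 in⁴.
By symmetry the centroid is at mid-height, ȳ = 1.6 in.
All pieces are centred on the centroidal x-axis, so I = ΣĪ (holes subtracted) = 13.422 in⁴.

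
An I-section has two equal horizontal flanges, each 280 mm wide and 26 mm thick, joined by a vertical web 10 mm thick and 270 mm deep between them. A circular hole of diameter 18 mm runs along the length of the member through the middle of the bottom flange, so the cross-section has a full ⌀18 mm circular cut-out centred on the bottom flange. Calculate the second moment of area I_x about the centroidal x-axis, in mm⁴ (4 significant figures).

Decompose the section into non-overlapping parts with the origin at the bottom-left of its bounding rectangle.
Bottom flange: 280 × 26, A = 7 280 mm², y = 13 mm, Ī = 410 107 mm⁴.
Web: 10 × 270, A = 2 700 mm², y = 161 mm, Ī = 16 402 500 mm⁴.
Top flange: 280 × 26, A = 7 280 mm², y = 309 mm, Ī = 410 107 mm⁴.
Hole (subtracted): ⌀18, A = 254.469 mm², y = 13 mm, Ī = 5 153 mm⁴.
Centroid: ȳ = ΣA·y / ΣA = 163.215 mm.
Transfer each piece to the centroidal x-axis using Ī + A·d² with d = y − 163.215:
  bottom flange: d = -150.215 mm → contributes +164 679 252 mm⁴
  web: d = -2.21466 mm → contributes +16 415 743 mm⁴
  top flange: d = 145.785 mm → contributes +155 134 614 mm⁴
  hole: d = -150.215 mm → contributes −5 747 104 mm⁴
Total I = 330 482 504 mm⁴.

I_x ≈ 3.305 × 10⁸ mm⁴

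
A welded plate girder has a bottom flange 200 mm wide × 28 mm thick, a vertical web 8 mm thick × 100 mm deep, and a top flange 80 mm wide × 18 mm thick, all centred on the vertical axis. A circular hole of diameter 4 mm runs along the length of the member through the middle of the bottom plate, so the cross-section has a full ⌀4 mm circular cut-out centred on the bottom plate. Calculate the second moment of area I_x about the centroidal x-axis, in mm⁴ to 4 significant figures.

I_x ≈ 1.947 × 10⁷ mm⁴

Treat the section as a set of non-overlapping primitives; coordinates are from the bounding-box lower-left.
Bottom plate: 200 × 28, A = 5 600 mm², y = 14 mm, Ī = 365 867 mm⁴.
Web plate: 8 × 100, A = 800 mm², y = 78 mm, Ī = 666 667 mm⁴.
Top plate: 80 × 18, A = 1 440 mm², y = 137 mm, Ī = 38 880 mm⁴.
Hole (subtracted): ⌀4, A = 12.5664 mm², y = 14 mm, Ī = 12.5664 mm⁴.
Centroid: ȳ = ΣA·y / ΣA = 43.1692 mm.
Transfer each piece to the centroidal x-axis using Ī + A·d² with d = y − 43.1692:
  bottom plate: d = -29.1692 mm → contributes +5 130 584 mm⁴
  web plate: d = 34.8308 mm → contributes +1 637 214 mm⁴
  top plate: d = 93.8308 mm → contributes +12 716 955 mm⁴
  hole: d = -29.1692 mm → contributes −10704.6 mm⁴
Total I = 19 474 048 mm⁴.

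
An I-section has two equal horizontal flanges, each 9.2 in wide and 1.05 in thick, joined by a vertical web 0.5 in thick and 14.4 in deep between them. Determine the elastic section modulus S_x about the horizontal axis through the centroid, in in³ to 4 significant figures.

Decompose the section into non-overlapping parts with the origin at the bottom-left of its bounding rectangle.
Bottom flange: 9.2 × 1.05, A = 9.66 in², y = 0.525 in, Ī = 0.887513 in⁴.
Web: 0.5 × 14.4, A = 7.2 in², y = 8.25 in, Ī = 124.416 in⁴.
Top flange: 9.2 × 1.05, A = 9.66 in², y = 15.975 in, Ī = 0.887513 in⁴.
By symmetry the centroid is at mid-height, ȳ = 8.25 in.
Transfer each piece to the horizontal axis through the centroid using Ī + A·d² with d = y − 8.25:
  bottom flange: d = -7.725 in → contributes +577.354 in⁴
  web: d = 0 in → contributes +124.416 in⁴
  top flange: d = 7.725 in → contributes +577.354 in⁴
Total I = 1279.12 in⁴.
Extreme fibre distance c = 8.25 in; S = I/c = 155.045 in³.

S_x ≈ 155.0 in³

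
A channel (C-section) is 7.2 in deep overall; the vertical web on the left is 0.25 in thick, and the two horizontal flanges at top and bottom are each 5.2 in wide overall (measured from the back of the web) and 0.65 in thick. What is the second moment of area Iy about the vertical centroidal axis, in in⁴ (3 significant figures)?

Treat the section as a set of non-overlapping primitives; coordinates are from the bounding-box lower-left.
Web: 0.25 × 7.2, A = 1.8 in², x = 0.125 in, Ī = 0.009375 in⁴.
Top flange (beyond web): 4.95 × 0.65, A = 3.2175 in², x = 2.725 in, Ī = 6.5697 in⁴.
Bottom flange (beyond web): 4.95 × 0.65, A = 3.2175 in², x = 2.725 in, Ī = 6.5697 in⁴.
Centroid: x̄ = ΣA·x / ΣA = 2.1567 in.
Transfer each piece to the vertical centroidal axis using Ī + A·d² with d = x − 2.1567:
  web: d = -2.0317 in → contributes +7.4394 in⁴
  top flange (beyond web): d = 0.56831 in → contributes +7.6089 in⁴
  bottom flange (beyond web): d = 0.56831 in → contributes +7.6089 in⁴
Total I = 22.657 in⁴.

Iy ≈ 22.7 in⁴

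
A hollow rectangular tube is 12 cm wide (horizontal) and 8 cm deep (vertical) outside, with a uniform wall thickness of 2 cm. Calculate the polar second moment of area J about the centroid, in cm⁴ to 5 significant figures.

Treat the section as a set of non-overlapping primitives; coordinates are from the bounding-box lower-left.
Outer rectangle: 12 × 8, A = 96 cm², y = 4 cm, Ī = 512 cm⁴.
Inner void (subtracted): 8 × 4, A = 32 cm², y = 4 cm, Ī = 42.66667 cm⁴.
By symmetry the centroid is at mid-height, ȳ = 4 cm.
All pieces are centred on the centroidal x-axis, so I = ΣĪ (holes subtracted) = 469.3333 cm⁴.
Repeating about the centroidal y-axis gives I_y = 981.3333 cm⁴.
Polar second moment: J = I_x + I_y = 1450.667 cm⁴.

J ≈ 1450.7 cm⁴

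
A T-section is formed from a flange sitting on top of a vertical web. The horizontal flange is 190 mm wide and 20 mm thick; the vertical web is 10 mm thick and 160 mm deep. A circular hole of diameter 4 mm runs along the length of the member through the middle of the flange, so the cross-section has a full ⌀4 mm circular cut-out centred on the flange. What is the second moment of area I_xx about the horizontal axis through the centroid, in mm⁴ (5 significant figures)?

I_xx ≈ 1.2651 × 10⁷ mm⁴

Treat the section as a set of non-overlapping primitives; coordinates are from the bounding-box lower-left.
Flange: 190 × 20, A = 3 800 mm², y = 170 mm, Ī = 126666.7 mm⁴.
Web: 10 × 160, A = 1 600 mm², y = 80 mm, Ī = 3 413 333 mm⁴.
Hole (subtracted): ⌀4, A = 12.56637 mm², y = 170 mm, Ī = 12.56637 mm⁴.
Centroid: ȳ = ΣA·y / ΣA = 143.2711 mm.
Transfer each piece to the horizontal axis through the centroid using Ī + A·d² with d = y − 143.2711:
  flange: d = 26.72887 mm → contributes +2 841 510 mm⁴
  web: d = -63.27113 mm → contributes +9 818 511 mm⁴
  hole: d = 26.72887 mm → contributes −8990.388 mm⁴
Total I = 12 651 031 mm⁴.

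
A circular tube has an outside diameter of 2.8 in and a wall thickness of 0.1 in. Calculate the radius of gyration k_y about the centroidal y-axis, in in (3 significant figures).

k_y ≈ 0.955 in

Split into non-overlapping primitives; take the origin at the lower-left of the bounding box.
Outer circle: ⌀2.8, A = 6.1575 in², x = 1.4 in, Ī = 3.0172 in⁴.
Bore (subtracted): ⌀2.6, A = 5.3093 in², x = 1.4 in, Ī = 2.2432 in⁴.
By symmetry the centroid is at mid-width, x̄ = 1.4 in.
All pieces are centred on the centroidal y-axis, so I = ΣĪ (holes subtracted) = 0.77401 in⁴.
Radius of gyration: k = √(I/A) = √(0.77401 / 0.84823) = 0.95525 in.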